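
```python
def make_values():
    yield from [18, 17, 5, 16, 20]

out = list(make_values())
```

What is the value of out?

Step 1: yield from delegates to the iterable, yielding each element.
Step 2: Collected values: [18, 17, 5, 16, 20].
Therefore out = [18, 17, 5, 16, 20].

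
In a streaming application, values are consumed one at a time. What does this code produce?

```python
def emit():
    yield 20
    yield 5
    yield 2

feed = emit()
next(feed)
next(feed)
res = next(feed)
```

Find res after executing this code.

Step 1: emit() creates a generator.
Step 2: next(feed) yields 20 (consumed and discarded).
Step 3: next(feed) yields 5 (consumed and discarded).
Step 4: next(feed) yields 2, assigned to res.
Therefore res = 2.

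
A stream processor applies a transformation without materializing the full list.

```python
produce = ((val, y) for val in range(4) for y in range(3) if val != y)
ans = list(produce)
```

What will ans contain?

Step 1: Nested generator over range(4) x range(3) where val != y:
  (0, 0): excluded (val == y)
  (0, 1): included
  (0, 2): included
  (1, 0): included
  (1, 1): excluded (val == y)
  (1, 2): included
  (2, 0): included
  (2, 1): included
  (2, 2): excluded (val == y)
  (3, 0): included
  (3, 1): included
  (3, 2): included
Therefore ans = [(0, 1), (0, 2), (1, 0), (1, 2), (2, 0), (2, 1), (3, 0), (3, 1), (3, 2)].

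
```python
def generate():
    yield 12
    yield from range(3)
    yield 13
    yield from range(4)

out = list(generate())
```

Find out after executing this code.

Step 1: Trace yields in order:
  yield 12
  yield 0
  yield 1
  yield 2
  yield 13
  yield 0
  yield 1
  yield 2
  yield 3
Therefore out = [12, 0, 1, 2, 13, 0, 1, 2, 3].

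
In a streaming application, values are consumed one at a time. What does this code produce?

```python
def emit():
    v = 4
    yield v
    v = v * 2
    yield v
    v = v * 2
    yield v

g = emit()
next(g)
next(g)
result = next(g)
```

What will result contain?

Step 1: Trace through generator execution:
  Yield 1: v starts at 4, yield 4
  Yield 2: v = 4 * 2 = 8, yield 8
  Yield 3: v = 8 * 2 = 16, yield 16
Step 2: First next() gets 4, second next() gets the second value, third next() yields 16.
Therefore result = 16.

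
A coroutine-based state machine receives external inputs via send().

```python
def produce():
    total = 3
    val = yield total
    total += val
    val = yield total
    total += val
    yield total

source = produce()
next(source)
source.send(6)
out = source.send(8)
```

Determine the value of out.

Step 1: next() -> yield total=3.
Step 2: send(6) -> val=6, total = 3+6 = 9, yield 9.
Step 3: send(8) -> val=8, total = 9+8 = 17, yield 17.
Therefore out = 17.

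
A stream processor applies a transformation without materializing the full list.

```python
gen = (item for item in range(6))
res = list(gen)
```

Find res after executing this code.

Step 1: Generator expression iterates range(6): [0, 1, 2, 3, 4, 5].
Step 2: list() collects all values.
Therefore res = [0, 1, 2, 3, 4, 5].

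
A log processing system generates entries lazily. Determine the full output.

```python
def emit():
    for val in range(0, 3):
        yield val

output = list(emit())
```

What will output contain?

Step 1: The generator yields each value from range(0, 3).
Step 2: list() consumes all yields: [0, 1, 2].
Therefore output = [0, 1, 2].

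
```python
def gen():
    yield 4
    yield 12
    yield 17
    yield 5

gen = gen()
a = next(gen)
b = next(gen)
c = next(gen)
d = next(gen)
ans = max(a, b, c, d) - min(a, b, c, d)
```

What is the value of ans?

Step 1: Create generator and consume all values:
  a = next(gen) = 4
  b = next(gen) = 12
  c = next(gen) = 17
  d = next(gen) = 5
Step 2: max = 17, min = 4, ans = 17 - 4 = 13.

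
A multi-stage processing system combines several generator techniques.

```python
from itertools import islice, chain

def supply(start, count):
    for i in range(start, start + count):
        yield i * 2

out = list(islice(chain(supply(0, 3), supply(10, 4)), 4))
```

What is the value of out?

Step 1: supply(0, 3) yields [0, 2, 4].
Step 2: supply(10, 4) yields [20, 22, 24, 26].
Step 3: chain concatenates: [0, 2, 4, 20, 22, 24, 26].
Step 4: islice takes first 4: [0, 2, 4, 20].
Therefore out = [0, 2, 4, 20].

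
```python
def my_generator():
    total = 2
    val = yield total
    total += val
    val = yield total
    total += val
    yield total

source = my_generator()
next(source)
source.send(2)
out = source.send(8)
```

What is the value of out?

Step 1: next() -> yield total=2.
Step 2: send(2) -> val=2, total = 2+2 = 4, yield 4.
Step 3: send(8) -> val=8, total = 4+8 = 12, yield 12.
Therefore out = 12.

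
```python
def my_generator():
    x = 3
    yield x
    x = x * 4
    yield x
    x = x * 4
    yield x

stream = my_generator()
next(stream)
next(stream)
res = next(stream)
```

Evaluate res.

Step 1: Trace through generator execution:
  Yield 1: x starts at 3, yield 3
  Yield 2: x = 3 * 4 = 12, yield 12
  Yield 3: x = 12 * 4 = 48, yield 48
Step 2: First next() gets 3, second next() gets the second value, third next() yields 48.
Therefore res = 48.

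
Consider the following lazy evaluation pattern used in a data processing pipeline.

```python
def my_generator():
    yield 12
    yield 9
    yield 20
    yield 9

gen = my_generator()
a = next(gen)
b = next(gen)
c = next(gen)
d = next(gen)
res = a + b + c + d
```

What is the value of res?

Step 1: Create generator and consume all values:
  a = next(gen) = 12
  b = next(gen) = 9
  c = next(gen) = 20
  d = next(gen) = 9
Step 2: res = 12 + 9 + 20 + 9 = 50.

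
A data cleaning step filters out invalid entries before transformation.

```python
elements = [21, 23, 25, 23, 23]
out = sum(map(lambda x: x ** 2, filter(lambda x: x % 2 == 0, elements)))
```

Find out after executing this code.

Step 1: Filter even numbers from [21, 23, 25, 23, 23]: []
Step 2: Square each: []
Step 3: Sum = 0.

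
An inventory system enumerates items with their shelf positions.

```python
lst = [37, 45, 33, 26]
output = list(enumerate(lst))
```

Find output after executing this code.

Step 1: enumerate pairs each element with its index:
  (0, 37)
  (1, 45)
  (2, 33)
  (3, 26)
Therefore output = [(0, 37), (1, 45), (2, 33), (3, 26)].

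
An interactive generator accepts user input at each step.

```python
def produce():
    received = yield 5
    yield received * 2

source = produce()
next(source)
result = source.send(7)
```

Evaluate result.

Step 1: next(source) advances to first yield, producing 5.
Step 2: send(7) resumes, received = 7.
Step 3: yield received * 2 = 7 * 2 = 14.
Therefore result = 14.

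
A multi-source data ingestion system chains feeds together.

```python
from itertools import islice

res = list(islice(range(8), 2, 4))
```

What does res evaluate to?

Step 1: islice(range(8), 2, 4) takes elements at indices [2, 4).
Step 2: Elements: [2, 3].
Therefore res = [2, 3].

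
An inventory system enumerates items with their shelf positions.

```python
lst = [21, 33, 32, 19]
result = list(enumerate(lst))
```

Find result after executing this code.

Step 1: enumerate pairs each element with its index:
  (0, 21)
  (1, 33)
  (2, 32)
  (3, 19)
Therefore result = [(0, 21), (1, 33), (2, 32), (3, 19)].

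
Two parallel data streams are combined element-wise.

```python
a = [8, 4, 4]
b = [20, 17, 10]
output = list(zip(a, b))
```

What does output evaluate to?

Step 1: zip pairs elements at same index:
  Index 0: (8, 20)
  Index 1: (4, 17)
  Index 2: (4, 10)
Therefore output = [(8, 20), (4, 17), (4, 10)].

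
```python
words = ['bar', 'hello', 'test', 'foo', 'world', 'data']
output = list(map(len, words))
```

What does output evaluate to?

Step 1: Map len() to each word:
  'bar' -> 3
  'hello' -> 5
  'test' -> 4
  'foo' -> 3
  'world' -> 5
  'data' -> 4
Therefore output = [3, 5, 4, 3, 5, 4].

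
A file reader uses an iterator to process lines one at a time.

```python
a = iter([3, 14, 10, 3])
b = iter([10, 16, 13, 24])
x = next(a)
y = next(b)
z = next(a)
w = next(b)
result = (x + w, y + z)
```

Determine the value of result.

Step 1: a iterates [3, 14, 10, 3], b iterates [10, 16, 13, 24].
Step 2: x = next(a) = 3, y = next(b) = 10.
Step 3: z = next(a) = 14, w = next(b) = 16.
Step 4: result = (3 + 16, 10 + 14) = (19, 24).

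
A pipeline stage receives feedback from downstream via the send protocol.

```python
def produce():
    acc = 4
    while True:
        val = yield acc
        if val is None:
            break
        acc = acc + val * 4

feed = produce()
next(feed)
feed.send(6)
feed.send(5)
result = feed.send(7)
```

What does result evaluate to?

Step 1: next() -> yield acc=4.
Step 2: send(6) -> val=6, acc = 4 + 6*4 = 28, yield 28.
Step 3: send(5) -> val=5, acc = 28 + 5*4 = 48, yield 48.
Step 4: send(7) -> val=7, acc = 48 + 7*4 = 76, yield 76.
Therefore result = 76.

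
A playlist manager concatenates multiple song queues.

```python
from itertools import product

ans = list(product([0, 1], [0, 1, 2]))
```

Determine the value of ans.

Step 1: product([0, 1], [0, 1, 2]) gives all pairs:
  (0, 0)
  (0, 1)
  (0, 2)
  (1, 0)
  (1, 1)
  (1, 2)
Therefore ans = [(0, 0), (0, 1), (0, 2), (1, 0), (1, 1), (1, 2)].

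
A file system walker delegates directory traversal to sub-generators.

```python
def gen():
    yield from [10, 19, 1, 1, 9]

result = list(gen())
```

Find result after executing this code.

Step 1: yield from delegates to the iterable, yielding each element.
Step 2: Collected values: [10, 19, 1, 1, 9].
Therefore result = [10, 19, 1, 1, 9].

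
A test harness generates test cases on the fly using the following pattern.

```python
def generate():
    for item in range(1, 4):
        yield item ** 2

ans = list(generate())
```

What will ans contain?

Step 1: For each item in range(1, 4), yield item**2:
  item=1: yield 1**2 = 1
  item=2: yield 2**2 = 4
  item=3: yield 3**2 = 9
Therefore ans = [1, 4, 9].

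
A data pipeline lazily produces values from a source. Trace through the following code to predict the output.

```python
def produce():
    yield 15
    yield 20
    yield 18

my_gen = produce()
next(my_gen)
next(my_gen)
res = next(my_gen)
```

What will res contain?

Step 1: produce() creates a generator.
Step 2: next(my_gen) yields 15 (consumed and discarded).
Step 3: next(my_gen) yields 20 (consumed and discarded).
Step 4: next(my_gen) yields 18, assigned to res.
Therefore res = 18.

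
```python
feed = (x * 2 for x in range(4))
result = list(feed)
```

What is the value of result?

Step 1: For each x in range(4), compute x*2:
  x=0: 0*2 = 0
  x=1: 1*2 = 2
  x=2: 2*2 = 4
  x=3: 3*2 = 6
Therefore result = [0, 2, 4, 6].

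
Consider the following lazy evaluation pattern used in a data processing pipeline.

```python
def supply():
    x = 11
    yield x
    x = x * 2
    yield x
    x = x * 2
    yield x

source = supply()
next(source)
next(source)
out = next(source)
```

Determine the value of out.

Step 1: Trace through generator execution:
  Yield 1: x starts at 11, yield 11
  Yield 2: x = 11 * 2 = 22, yield 22
  Yield 3: x = 22 * 2 = 44, yield 44
Step 2: First next() gets 11, second next() gets the second value, third next() yields 44.
Therefore out = 44.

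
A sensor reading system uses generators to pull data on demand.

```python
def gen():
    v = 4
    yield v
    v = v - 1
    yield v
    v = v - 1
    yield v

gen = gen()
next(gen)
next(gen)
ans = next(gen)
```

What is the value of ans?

Step 1: Trace through generator execution:
  Yield 1: v starts at 4, yield 4
  Yield 2: v = 4 - 1 = 3, yield 3
  Yield 3: v = 3 - 1 = 2, yield 2
Step 2: First next() gets 4, second next() gets the second value, third next() yields 2.
Therefore ans = 2.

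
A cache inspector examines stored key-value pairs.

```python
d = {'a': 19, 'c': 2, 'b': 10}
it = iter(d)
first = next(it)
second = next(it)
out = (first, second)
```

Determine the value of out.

Step 1: iter(d) iterates over keys: ['a', 'c', 'b'].
Step 2: first = next(it) = 'a', second = next(it) = 'c'.
Therefore out = ('a', 'c').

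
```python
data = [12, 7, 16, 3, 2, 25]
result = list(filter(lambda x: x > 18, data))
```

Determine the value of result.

Step 1: Filter elements > 18:
  12: removed
  7: removed
  16: removed
  3: removed
  2: removed
  25: kept
Therefore result = [25].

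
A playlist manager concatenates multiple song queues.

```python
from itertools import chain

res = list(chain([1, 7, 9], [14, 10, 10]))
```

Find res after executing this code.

Step 1: chain() concatenates iterables: [1, 7, 9] + [14, 10, 10].
Therefore res = [1, 7, 9, 14, 10, 10].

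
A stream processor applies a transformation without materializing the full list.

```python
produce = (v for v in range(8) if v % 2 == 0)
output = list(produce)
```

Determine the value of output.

Step 1: Filter range(8) keeping only even values:
  v=0: even, included
  v=1: odd, excluded
  v=2: even, included
  v=3: odd, excluded
  v=4: even, included
  v=5: odd, excluded
  v=6: even, included
  v=7: odd, excluded
Therefore output = [0, 2, 4, 6].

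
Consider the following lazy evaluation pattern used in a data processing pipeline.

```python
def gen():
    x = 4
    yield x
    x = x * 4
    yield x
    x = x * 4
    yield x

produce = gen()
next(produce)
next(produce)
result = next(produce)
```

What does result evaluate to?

Step 1: Trace through generator execution:
  Yield 1: x starts at 4, yield 4
  Yield 2: x = 4 * 4 = 16, yield 16
  Yield 3: x = 16 * 4 = 64, yield 64
Step 2: First next() gets 4, second next() gets the second value, third next() yields 64.
Therefore result = 64.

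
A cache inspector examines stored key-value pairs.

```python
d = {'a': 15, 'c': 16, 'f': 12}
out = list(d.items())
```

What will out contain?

Step 1: d.items() returns (key, value) pairs in insertion order.
Therefore out = [('a', 15), ('c', 16), ('f', 12)].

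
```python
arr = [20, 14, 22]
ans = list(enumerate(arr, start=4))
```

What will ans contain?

Step 1: enumerate with start=4:
  (4, 20)
  (5, 14)
  (6, 22)
Therefore ans = [(4, 20), (5, 14), (6, 22)].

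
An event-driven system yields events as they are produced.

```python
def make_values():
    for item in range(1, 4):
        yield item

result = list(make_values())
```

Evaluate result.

Step 1: The generator yields each value from range(1, 4).
Step 2: list() consumes all yields: [1, 2, 3].
Therefore result = [1, 2, 3].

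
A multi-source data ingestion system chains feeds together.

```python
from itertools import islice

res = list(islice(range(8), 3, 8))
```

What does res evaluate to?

Step 1: islice(range(8), 3, 8) takes elements at indices [3, 8).
Step 2: Elements: [3, 4, 5, 6, 7].
Therefore res = [3, 4, 5, 6, 7].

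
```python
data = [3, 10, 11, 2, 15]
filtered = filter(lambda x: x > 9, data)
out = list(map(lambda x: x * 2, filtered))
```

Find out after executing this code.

Step 1: Filter data for elements > 9:
  3: removed
  10: kept
  11: kept
  2: removed
  15: kept
Step 2: Map x * 2 on filtered [10, 11, 15]:
  10 -> 20
  11 -> 22
  15 -> 30
Therefore out = [20, 22, 30].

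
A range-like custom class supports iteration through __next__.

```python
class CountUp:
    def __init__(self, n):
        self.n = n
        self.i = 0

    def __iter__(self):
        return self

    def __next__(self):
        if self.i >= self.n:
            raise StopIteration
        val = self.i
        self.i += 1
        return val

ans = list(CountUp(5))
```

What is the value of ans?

Step 1: CountUp(5) creates an iterator counting 0 to 4.
Step 2: list() consumes all values: [0, 1, 2, 3, 4].
Therefore ans = [0, 1, 2, 3, 4].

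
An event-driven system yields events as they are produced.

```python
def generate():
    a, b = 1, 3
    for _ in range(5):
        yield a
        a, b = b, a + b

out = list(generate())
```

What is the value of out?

Step 1: Fibonacci-like sequence starting with a=1, b=3:
  Iteration 1: yield a=1, then a,b = 3,4
  Iteration 2: yield a=3, then a,b = 4,7
  Iteration 3: yield a=4, then a,b = 7,11
  Iteration 4: yield a=7, then a,b = 11,18
  Iteration 5: yield a=11, then a,b = 18,29
Therefore out = [1, 3, 4, 7, 11].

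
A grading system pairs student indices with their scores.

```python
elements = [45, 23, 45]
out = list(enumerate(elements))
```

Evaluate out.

Step 1: enumerate pairs each element with its index:
  (0, 45)
  (1, 23)
  (2, 45)
Therefore out = [(0, 45), (1, 23), (2, 45)].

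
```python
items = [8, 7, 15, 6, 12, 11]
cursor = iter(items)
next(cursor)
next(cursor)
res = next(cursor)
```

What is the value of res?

Step 1: Create iterator over [8, 7, 15, 6, 12, 11].
Step 2: next() consumes 8.
Step 3: next() consumes 7.
Step 4: next() returns 15.
Therefore res = 15.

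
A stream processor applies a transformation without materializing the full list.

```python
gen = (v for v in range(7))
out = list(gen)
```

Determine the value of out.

Step 1: Generator expression iterates range(7): [0, 1, 2, 3, 4, 5, 6].
Step 2: list() collects all values.
Therefore out = [0, 1, 2, 3, 4, 5, 6].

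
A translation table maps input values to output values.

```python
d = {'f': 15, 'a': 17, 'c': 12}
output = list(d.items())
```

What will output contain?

Step 1: d.items() returns (key, value) pairs in insertion order.
Therefore output = [('f', 15), ('a', 17), ('c', 12)].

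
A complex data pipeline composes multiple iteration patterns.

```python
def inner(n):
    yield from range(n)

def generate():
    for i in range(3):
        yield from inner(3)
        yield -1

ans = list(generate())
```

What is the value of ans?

Step 1: For each i in range(3):
  i=0: yield from inner(3) -> [0, 1, 2], then yield -1
  i=1: yield from inner(3) -> [0, 1, 2], then yield -1
  i=2: yield from inner(3) -> [0, 1, 2], then yield -1
Therefore ans = [0, 1, 2, -1, 0, 1, 2, -1, 0, 1, 2, -1].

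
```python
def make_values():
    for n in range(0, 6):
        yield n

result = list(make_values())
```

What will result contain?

Step 1: The generator yields each value from range(0, 6).
Step 2: list() consumes all yields: [0, 1, 2, 3, 4, 5].
Therefore result = [0, 1, 2, 3, 4, 5].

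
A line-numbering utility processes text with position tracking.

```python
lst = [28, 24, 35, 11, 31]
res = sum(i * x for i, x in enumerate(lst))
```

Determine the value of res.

Step 1: Compute i * x for each (i, x) in enumerate([28, 24, 35, 11, 31]):
  i=0, x=28: 0*28 = 0
  i=1, x=24: 1*24 = 24
  i=2, x=35: 2*35 = 70
  i=3, x=11: 3*11 = 33
  i=4, x=31: 4*31 = 124
Step 2: sum = 0 + 24 + 70 + 33 + 124 = 251.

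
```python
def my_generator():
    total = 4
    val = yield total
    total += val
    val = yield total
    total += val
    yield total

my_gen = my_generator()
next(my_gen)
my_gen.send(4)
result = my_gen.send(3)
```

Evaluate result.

Step 1: next() -> yield total=4.
Step 2: send(4) -> val=4, total = 4+4 = 8, yield 8.
Step 3: send(3) -> val=3, total = 8+3 = 11, yield 11.
Therefore result = 11.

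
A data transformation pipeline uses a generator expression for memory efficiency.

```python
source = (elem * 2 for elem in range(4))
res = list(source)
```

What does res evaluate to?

Step 1: For each elem in range(4), compute elem*2:
  elem=0: 0*2 = 0
  elem=1: 1*2 = 2
  elem=2: 2*2 = 4
  elem=3: 3*2 = 6
Therefore res = [0, 2, 4, 6].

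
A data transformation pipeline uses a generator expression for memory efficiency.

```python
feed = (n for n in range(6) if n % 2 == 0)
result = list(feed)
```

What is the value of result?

Step 1: Filter range(6) keeping only even values:
  n=0: even, included
  n=1: odd, excluded
  n=2: even, included
  n=3: odd, excluded
  n=4: even, included
  n=5: odd, excluded
Therefore result = [0, 2, 4].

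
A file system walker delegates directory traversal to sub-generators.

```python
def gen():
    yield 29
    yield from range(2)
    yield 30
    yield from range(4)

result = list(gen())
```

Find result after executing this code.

Step 1: Trace yields in order:
  yield 29
  yield 0
  yield 1
  yield 30
  yield 0
  yield 1
  yield 2
  yield 3
Therefore result = [29, 0, 1, 30, 0, 1, 2, 3].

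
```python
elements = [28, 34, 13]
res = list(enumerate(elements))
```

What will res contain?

Step 1: enumerate pairs each element with its index:
  (0, 28)
  (1, 34)
  (2, 13)
Therefore res = [(0, 28), (1, 34), (2, 13)].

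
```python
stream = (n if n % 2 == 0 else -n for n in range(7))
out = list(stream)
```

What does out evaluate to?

Step 1: For each n in range(7), yield n if even, else -n:
  n=0: even, yield 0
  n=1: odd, yield -1
  n=2: even, yield 2
  n=3: odd, yield -3
  n=4: even, yield 4
  n=5: odd, yield -5
  n=6: even, yield 6
Therefore out = [0, -1, 2, -3, 4, -5, 6].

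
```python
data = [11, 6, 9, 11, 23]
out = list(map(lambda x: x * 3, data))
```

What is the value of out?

Step 1: Apply lambda x: x * 3 to each element:
  11 -> 33
  6 -> 18
  9 -> 27
  11 -> 33
  23 -> 69
Therefore out = [33, 18, 27, 33, 69].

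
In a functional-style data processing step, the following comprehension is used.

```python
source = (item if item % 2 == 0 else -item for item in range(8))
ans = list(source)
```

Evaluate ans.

Step 1: For each item in range(8), yield item if even, else -item:
  item=0: even, yield 0
  item=1: odd, yield -1
  item=2: even, yield 2
  item=3: odd, yield -3
  item=4: even, yield 4
  item=5: odd, yield -5
  item=6: even, yield 6
  item=7: odd, yield -7
Therefore ans = [0, -1, 2, -3, 4, -5, 6, -7].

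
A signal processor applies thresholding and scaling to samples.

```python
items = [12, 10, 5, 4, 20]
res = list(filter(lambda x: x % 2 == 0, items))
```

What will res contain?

Step 1: Filter elements divisible by 2:
  12 % 2 = 0: kept
  10 % 2 = 0: kept
  5 % 2 = 1: removed
  4 % 2 = 0: kept
  20 % 2 = 0: kept
Therefore res = [12, 10, 4, 20].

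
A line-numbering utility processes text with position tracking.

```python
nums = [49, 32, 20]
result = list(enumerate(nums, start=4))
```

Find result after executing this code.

Step 1: enumerate with start=4:
  (4, 49)
  (5, 32)
  (6, 20)
Therefore result = [(4, 49), (5, 32), (6, 20)].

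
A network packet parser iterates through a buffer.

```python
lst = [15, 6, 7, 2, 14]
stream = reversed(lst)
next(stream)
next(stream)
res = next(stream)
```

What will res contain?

Step 1: reversed([15, 6, 7, 2, 14]) gives iterator: [14, 2, 7, 6, 15].
Step 2: First next() = 14, second next() = 2.
Step 3: Third next() = 7.
Therefore res = 7.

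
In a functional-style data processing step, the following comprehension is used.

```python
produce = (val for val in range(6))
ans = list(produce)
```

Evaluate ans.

Step 1: Generator expression iterates range(6): [0, 1, 2, 3, 4, 5].
Step 2: list() collects all values.
Therefore ans = [0, 1, 2, 3, 4, 5].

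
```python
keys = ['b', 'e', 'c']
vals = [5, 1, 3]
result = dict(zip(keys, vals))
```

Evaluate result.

Step 1: zip pairs keys with values:
  'b' -> 5
  'e' -> 1
  'c' -> 3
Therefore result = {'b': 5, 'e': 1, 'c': 3}.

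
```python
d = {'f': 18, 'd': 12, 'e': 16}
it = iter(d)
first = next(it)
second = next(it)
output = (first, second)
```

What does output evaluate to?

Step 1: iter(d) iterates over keys: ['f', 'd', 'e'].
Step 2: first = next(it) = 'f', second = next(it) = 'd'.
Therefore output = ('f', 'd').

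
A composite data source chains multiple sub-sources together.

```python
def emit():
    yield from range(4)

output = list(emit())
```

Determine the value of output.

Step 1: yield from delegates to the iterable, yielding each element.
Step 2: Collected values: [0, 1, 2, 3].
Therefore output = [0, 1, 2, 3].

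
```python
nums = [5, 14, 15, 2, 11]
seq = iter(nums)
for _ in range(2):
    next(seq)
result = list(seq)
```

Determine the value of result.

Step 1: Create iterator over [5, 14, 15, 2, 11].
Step 2: Advance 2 positions (consuming [5, 14]).
Step 3: list() collects remaining elements: [15, 2, 11].
Therefore result = [15, 2, 11].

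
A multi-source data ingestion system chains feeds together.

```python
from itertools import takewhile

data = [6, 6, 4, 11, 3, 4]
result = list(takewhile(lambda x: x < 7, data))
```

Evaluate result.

Step 1: takewhile stops at first element >= 7:
  6 < 7: take
  6 < 7: take
  4 < 7: take
  11 >= 7: stop
Therefore result = [6, 6, 4].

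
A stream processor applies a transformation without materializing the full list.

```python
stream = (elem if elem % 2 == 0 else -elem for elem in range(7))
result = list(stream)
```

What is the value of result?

Step 1: For each elem in range(7), yield elem if even, else -elem:
  elem=0: even, yield 0
  elem=1: odd, yield -1
  elem=2: even, yield 2
  elem=3: odd, yield -3
  elem=4: even, yield 4
  elem=5: odd, yield -5
  elem=6: even, yield 6
Therefore result = [0, -1, 2, -3, 4, -5, 6].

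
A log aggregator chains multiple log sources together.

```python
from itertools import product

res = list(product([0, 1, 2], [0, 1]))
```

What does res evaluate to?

Step 1: product([0, 1, 2], [0, 1]) gives all pairs:
  (0, 0)
  (0, 1)
  (1, 0)
  (1, 1)
  (2, 0)
  (2, 1)
Therefore res = [(0, 0), (0, 1), (1, 0), (1, 1), (2, 0), (2, 1)].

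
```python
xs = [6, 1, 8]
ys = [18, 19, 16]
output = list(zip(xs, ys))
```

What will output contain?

Step 1: zip pairs elements at same index:
  Index 0: (6, 18)
  Index 1: (1, 19)
  Index 2: (8, 16)
Therefore output = [(6, 18), (1, 19), (8, 16)].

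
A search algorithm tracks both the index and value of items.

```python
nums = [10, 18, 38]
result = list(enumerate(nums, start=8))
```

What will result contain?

Step 1: enumerate with start=8:
  (8, 10)
  (9, 18)
  (10, 38)
Therefore result = [(8, 10), (9, 18), (10, 38)].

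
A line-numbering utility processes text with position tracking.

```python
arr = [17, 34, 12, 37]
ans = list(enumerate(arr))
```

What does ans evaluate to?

Step 1: enumerate pairs each element with its index:
  (0, 17)
  (1, 34)
  (2, 12)
  (3, 37)
Therefore ans = [(0, 17), (1, 34), (2, 12), (3, 37)].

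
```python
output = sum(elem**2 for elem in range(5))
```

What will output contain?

Step 1: Compute elem**2 for each elem in range(5):
  elem=0: 0**2 = 0
  elem=1: 1**2 = 1
  elem=2: 2**2 = 4
  elem=3: 3**2 = 9
  elem=4: 4**2 = 16
Step 2: sum = 0 + 1 + 4 + 9 + 16 = 30.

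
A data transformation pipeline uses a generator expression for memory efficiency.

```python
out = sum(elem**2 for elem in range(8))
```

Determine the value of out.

Step 1: Compute elem**2 for each elem in range(8):
  elem=0: 0**2 = 0
  elem=1: 1**2 = 1
  elem=2: 2**2 = 4
  elem=3: 3**2 = 9
  elem=4: 4**2 = 16
  elem=5: 5**2 = 25
  elem=6: 6**2 = 36
  elem=7: 7**2 = 49
Step 2: sum = 0 + 1 + 4 + 9 + 16 + 25 + 36 + 49 = 140.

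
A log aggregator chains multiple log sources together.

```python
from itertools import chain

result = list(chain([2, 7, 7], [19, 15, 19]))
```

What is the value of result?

Step 1: chain() concatenates iterables: [2, 7, 7] + [19, 15, 19].
Therefore result = [2, 7, 7, 19, 15, 19].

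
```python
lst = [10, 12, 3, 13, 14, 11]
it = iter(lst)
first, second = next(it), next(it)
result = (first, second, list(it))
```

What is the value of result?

Step 1: Create iterator over [10, 12, 3, 13, 14, 11].
Step 2: first = 10, second = 12.
Step 3: Remaining elements: [3, 13, 14, 11].
Therefore result = (10, 12, [3, 13, 14, 11]).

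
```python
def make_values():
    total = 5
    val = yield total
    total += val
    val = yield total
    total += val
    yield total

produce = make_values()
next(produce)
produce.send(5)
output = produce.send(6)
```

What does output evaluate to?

Step 1: next() -> yield total=5.
Step 2: send(5) -> val=5, total = 5+5 = 10, yield 10.
Step 3: send(6) -> val=6, total = 10+6 = 16, yield 16.
Therefore output = 16.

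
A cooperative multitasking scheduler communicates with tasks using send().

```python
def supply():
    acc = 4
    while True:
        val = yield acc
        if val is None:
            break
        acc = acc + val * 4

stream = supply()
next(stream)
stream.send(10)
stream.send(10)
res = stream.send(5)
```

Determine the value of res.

Step 1: next() -> yield acc=4.
Step 2: send(10) -> val=10, acc = 4 + 10*4 = 44, yield 44.
Step 3: send(10) -> val=10, acc = 44 + 10*4 = 84, yield 84.
Step 4: send(5) -> val=5, acc = 84 + 5*4 = 104, yield 104.
Therefore res = 104.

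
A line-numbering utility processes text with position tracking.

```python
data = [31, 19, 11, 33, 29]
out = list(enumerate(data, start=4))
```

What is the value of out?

Step 1: enumerate with start=4:
  (4, 31)
  (5, 19)
  (6, 11)
  (7, 33)
  (8, 29)
Therefore out = [(4, 31), (5, 19), (6, 11), (7, 33), (8, 29)].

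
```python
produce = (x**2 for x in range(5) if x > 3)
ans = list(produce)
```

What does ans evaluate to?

Step 1: For range(5), keep x > 3, then square:
  x=0: 0 <= 3, excluded
  x=1: 1 <= 3, excluded
  x=2: 2 <= 3, excluded
  x=3: 3 <= 3, excluded
  x=4: 4 > 3, yield 4**2 = 16
Therefore ans = [16].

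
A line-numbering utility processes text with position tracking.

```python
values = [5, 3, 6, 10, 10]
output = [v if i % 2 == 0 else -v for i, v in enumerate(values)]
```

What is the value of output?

Step 1: For each (i, v), keep v if i is even, negate if odd:
  i=0 (even): keep 5
  i=1 (odd): negate to -3
  i=2 (even): keep 6
  i=3 (odd): negate to -10
  i=4 (even): keep 10
Therefore output = [5, -3, 6, -10, 10].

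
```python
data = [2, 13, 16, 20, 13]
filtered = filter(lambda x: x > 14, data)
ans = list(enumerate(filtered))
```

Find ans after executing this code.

Step 1: Filter [2, 13, 16, 20, 13] for > 14: [16, 20].
Step 2: enumerate re-indexes from 0: [(0, 16), (1, 20)].
Therefore ans = [(0, 16), (1, 20)].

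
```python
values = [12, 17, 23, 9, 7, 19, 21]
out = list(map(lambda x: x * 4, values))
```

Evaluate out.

Step 1: Apply lambda x: x * 4 to each element:
  12 -> 48
  17 -> 68
  23 -> 92
  9 -> 36
  7 -> 28
  19 -> 76
  21 -> 84
Therefore out = [48, 68, 92, 36, 28, 76, 84].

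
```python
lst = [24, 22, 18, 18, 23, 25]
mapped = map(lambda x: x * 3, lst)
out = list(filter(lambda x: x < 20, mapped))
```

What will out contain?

Step 1: Map x * 3:
  24 -> 72
  22 -> 66
  18 -> 54
  18 -> 54
  23 -> 69
  25 -> 75
Step 2: Filter for < 20:
  72: removed
  66: removed
  54: removed
  54: removed
  69: removed
  75: removed
Therefore out = [].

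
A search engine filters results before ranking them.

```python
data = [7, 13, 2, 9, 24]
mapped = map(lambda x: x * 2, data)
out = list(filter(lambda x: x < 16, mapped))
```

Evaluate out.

Step 1: Map x * 2:
  7 -> 14
  13 -> 26
  2 -> 4
  9 -> 18
  24 -> 48
Step 2: Filter for < 16:
  14: kept
  26: removed
  4: kept
  18: removed
  48: removed
Therefore out = [14, 4].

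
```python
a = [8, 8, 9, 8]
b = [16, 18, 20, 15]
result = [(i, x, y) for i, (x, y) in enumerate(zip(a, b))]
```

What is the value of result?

Step 1: enumerate(zip(a, b)) gives index with paired elements:
  i=0: (8, 16)
  i=1: (8, 18)
  i=2: (9, 20)
  i=3: (8, 15)
Therefore result = [(0, 8, 16), (1, 8, 18), (2, 9, 20), (3, 8, 15)].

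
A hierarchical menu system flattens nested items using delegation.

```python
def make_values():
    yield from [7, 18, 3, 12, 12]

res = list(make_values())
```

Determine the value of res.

Step 1: yield from delegates to the iterable, yielding each element.
Step 2: Collected values: [7, 18, 3, 12, 12].
Therefore res = [7, 18, 3, 12, 12].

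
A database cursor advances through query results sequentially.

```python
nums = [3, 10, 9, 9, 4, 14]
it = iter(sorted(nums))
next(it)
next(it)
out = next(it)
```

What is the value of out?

Step 1: sorted([3, 10, 9, 9, 4, 14]) = [3, 4, 9, 9, 10, 14].
Step 2: Create iterator and skip 2 elements.
Step 3: next() returns 9.
Therefore out = 9.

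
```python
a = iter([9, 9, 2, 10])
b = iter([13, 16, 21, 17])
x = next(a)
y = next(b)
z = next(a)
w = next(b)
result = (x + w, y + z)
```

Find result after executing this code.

Step 1: a iterates [9, 9, 2, 10], b iterates [13, 16, 21, 17].
Step 2: x = next(a) = 9, y = next(b) = 13.
Step 3: z = next(a) = 9, w = next(b) = 16.
Step 4: result = (9 + 16, 13 + 9) = (25, 22).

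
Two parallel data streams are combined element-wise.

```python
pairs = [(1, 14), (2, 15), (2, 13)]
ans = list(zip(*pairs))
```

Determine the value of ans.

Step 1: zip(*pairs) transposes: unzips [(1, 14), (2, 15), (2, 13)] into separate sequences.
Step 2: First elements: (1, 2, 2), second elements: (14, 15, 13).
Therefore ans = [(1, 2, 2), (14, 15, 13)].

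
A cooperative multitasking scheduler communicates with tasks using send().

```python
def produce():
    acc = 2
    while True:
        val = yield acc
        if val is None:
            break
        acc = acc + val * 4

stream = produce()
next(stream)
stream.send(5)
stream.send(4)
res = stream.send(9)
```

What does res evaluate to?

Step 1: next() -> yield acc=2.
Step 2: send(5) -> val=5, acc = 2 + 5*4 = 22, yield 22.
Step 3: send(4) -> val=4, acc = 22 + 4*4 = 38, yield 38.
Step 4: send(9) -> val=9, acc = 38 + 9*4 = 74, yield 74.
Therefore res = 74.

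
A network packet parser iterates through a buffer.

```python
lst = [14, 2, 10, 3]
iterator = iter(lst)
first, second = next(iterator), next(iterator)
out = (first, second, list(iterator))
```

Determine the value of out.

Step 1: Create iterator over [14, 2, 10, 3].
Step 2: first = 14, second = 2.
Step 3: Remaining elements: [10, 3].
Therefore out = (14, 2, [10, 3]).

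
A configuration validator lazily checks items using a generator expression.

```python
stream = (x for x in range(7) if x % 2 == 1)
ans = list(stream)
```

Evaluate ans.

Step 1: Filter range(7) keeping only odd values:
  x=0: even, excluded
  x=1: odd, included
  x=2: even, excluded
  x=3: odd, included
  x=4: even, excluded
  x=5: odd, included
  x=6: even, excluded
Therefore ans = [1, 3, 5].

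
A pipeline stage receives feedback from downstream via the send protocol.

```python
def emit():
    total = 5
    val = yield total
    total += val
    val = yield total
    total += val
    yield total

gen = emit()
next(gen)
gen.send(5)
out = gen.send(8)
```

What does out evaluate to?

Step 1: next() -> yield total=5.
Step 2: send(5) -> val=5, total = 5+5 = 10, yield 10.
Step 3: send(8) -> val=8, total = 10+8 = 18, yield 18.
Therefore out = 18.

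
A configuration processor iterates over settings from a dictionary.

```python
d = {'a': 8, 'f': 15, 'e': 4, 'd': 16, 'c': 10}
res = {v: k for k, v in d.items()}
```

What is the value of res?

Step 1: Invert dict (swap keys and values):
  'a': 8 -> 8: 'a'
  'f': 15 -> 15: 'f'
  'e': 4 -> 4: 'e'
  'd': 16 -> 16: 'd'
  'c': 10 -> 10: 'c'
Therefore res = {8: 'a', 15: 'f', 4: 'e', 16: 'd', 10: 'c'}.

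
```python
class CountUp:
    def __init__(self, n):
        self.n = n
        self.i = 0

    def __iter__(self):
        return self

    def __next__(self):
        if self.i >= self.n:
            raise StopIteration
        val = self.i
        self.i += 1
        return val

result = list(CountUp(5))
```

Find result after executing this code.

Step 1: CountUp(5) creates an iterator counting 0 to 4.
Step 2: list() consumes all values: [0, 1, 2, 3, 4].
Therefore result = [0, 1, 2, 3, 4].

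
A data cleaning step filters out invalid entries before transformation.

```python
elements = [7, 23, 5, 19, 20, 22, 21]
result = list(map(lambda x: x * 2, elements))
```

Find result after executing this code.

Step 1: Apply lambda x: x * 2 to each element:
  7 -> 14
  23 -> 46
  5 -> 10
  19 -> 38
  20 -> 40
  22 -> 44
  21 -> 42
Therefore result = [14, 46, 10, 38, 40, 44, 42].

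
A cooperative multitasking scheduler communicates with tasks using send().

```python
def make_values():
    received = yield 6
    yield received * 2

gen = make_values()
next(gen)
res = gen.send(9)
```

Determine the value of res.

Step 1: next(gen) advances to first yield, producing 6.
Step 2: send(9) resumes, received = 9.
Step 3: yield received * 2 = 9 * 2 = 18.
Therefore res = 18.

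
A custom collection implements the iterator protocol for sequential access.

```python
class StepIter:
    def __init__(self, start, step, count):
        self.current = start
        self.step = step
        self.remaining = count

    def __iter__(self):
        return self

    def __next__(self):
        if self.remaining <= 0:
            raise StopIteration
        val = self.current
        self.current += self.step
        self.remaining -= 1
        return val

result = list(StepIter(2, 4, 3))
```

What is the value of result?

Step 1: StepIter starts at 2, increments by 4, for 3 steps:
  Yield 2, then current += 4
  Yield 6, then current += 4
  Yield 10, then current += 4
Therefore result = [2, 6, 10].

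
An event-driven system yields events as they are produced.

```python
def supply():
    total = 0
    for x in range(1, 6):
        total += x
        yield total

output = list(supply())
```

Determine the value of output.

Step 1: Generator accumulates running sum:
  x=1: total = 1, yield 1
  x=2: total = 3, yield 3
  x=3: total = 6, yield 6
  x=4: total = 10, yield 10
  x=5: total = 15, yield 15
Therefore output = [1, 3, 6, 10, 15].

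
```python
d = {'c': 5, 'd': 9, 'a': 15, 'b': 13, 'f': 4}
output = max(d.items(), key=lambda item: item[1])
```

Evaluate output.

Step 1: Find item with maximum value:
  ('c', 5)
  ('d', 9)
  ('a', 15)
  ('b', 13)
  ('f', 4)
Step 2: Maximum value is 15 at key 'a'.
Therefore output = ('a', 15).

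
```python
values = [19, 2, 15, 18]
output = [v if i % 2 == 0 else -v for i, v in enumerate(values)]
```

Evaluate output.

Step 1: For each (i, v), keep v if i is even, negate if odd:
  i=0 (even): keep 19
  i=1 (odd): negate to -2
  i=2 (even): keep 15
  i=3 (odd): negate to -18
Therefore output = [19, -2, 15, -18].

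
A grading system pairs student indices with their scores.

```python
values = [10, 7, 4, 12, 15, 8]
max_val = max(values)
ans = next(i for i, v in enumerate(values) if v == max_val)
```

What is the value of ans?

Step 1: max([10, 7, 4, 12, 15, 8]) = 15.
Step 2: Find first index where value == 15:
  Index 0: 10 != 15
  Index 1: 7 != 15
  Index 2: 4 != 15
  Index 3: 12 != 15
  Index 4: 15 == 15, found!
Therefore ans = 4.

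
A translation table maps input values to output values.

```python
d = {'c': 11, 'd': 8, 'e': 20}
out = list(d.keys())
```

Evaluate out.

Step 1: d.keys() returns the dictionary keys in insertion order.
Therefore out = ['c', 'd', 'e'].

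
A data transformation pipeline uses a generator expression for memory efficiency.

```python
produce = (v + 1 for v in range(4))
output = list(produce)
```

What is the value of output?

Step 1: For each v in range(4), compute v+1:
  v=0: 0+1 = 1
  v=1: 1+1 = 2
  v=2: 2+1 = 3
  v=3: 3+1 = 4
Therefore output = [1, 2, 3, 4].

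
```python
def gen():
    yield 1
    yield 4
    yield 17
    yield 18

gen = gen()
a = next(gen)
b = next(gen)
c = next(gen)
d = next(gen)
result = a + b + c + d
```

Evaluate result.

Step 1: Create generator and consume all values:
  a = next(gen) = 1
  b = next(gen) = 4
  c = next(gen) = 17
  d = next(gen) = 18
Step 2: result = 1 + 4 + 17 + 18 = 40.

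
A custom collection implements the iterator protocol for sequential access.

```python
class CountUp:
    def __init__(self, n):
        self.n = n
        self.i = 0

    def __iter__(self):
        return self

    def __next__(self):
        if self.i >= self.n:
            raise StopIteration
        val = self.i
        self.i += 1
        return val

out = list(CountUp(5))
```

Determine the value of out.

Step 1: CountUp(5) creates an iterator counting 0 to 4.
Step 2: list() consumes all values: [0, 1, 2, 3, 4].
Therefore out = [0, 1, 2, 3, 4].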